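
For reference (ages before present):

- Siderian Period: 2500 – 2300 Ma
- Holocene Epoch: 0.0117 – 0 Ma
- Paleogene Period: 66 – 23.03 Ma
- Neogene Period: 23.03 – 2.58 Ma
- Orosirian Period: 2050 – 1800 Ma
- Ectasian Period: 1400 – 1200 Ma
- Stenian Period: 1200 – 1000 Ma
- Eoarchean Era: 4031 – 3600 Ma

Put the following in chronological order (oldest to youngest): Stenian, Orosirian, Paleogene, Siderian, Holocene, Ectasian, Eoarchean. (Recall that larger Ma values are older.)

The oldest of these is Eoarchean (starts 4031 Ma) and the youngest is Holocene (ends 0 Ma).
In between, by decreasing start age: Siderian (2500), Orosirian (2050), Ectasian (1400), Stenian (1200), Paleogene (66).

Eoarchean → Siderian → Orosirian → Ectasian → Stenian → Paleogene → Holocene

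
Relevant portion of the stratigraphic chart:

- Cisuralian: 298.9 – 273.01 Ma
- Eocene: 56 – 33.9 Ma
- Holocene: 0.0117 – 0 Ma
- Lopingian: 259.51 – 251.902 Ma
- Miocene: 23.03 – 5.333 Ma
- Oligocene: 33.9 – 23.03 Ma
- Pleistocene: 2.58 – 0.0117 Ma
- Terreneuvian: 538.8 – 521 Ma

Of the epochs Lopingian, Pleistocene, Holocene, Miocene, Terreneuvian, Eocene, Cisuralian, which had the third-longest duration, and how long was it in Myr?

Durations: Lopingian 7.608; Pleistocene 2.5683; Holocene 0.0117; Miocene 17.697; Terreneuvian 17.8; Eocene 22.1; Cisuralian 25.89 Myr.
Sorted longest-first: Cisuralian (25.89), Eocene (22.1), Terreneuvian (17.8), Miocene (17.697), Lopingian (7.608), Pleistocene (2.5683), Holocene (0.0117).
The third longest is Terreneuvian at 17.8 Myr.

Terreneuvian, 17.8 million years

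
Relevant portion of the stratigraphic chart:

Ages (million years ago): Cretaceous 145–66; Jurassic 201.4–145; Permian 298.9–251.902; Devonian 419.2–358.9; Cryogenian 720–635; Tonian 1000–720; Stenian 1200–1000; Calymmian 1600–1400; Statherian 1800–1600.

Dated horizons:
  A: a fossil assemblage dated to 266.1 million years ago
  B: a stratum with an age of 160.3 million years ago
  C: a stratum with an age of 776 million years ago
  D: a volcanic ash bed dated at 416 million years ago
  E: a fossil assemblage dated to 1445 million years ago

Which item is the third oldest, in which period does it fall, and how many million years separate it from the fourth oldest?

D, in the Devonian; 149.9 million years to A

Sorted oldest-first by Ma: E (1445), C (776), D (416), A (266.1), B (160.3).
The third oldest is D at 416 Ma, which lies in 419.2–358.9 Ma: the Devonian.
The fourth oldest is A at 266.1 Ma; separation = |416 − 266.1| = 149.9 Myr.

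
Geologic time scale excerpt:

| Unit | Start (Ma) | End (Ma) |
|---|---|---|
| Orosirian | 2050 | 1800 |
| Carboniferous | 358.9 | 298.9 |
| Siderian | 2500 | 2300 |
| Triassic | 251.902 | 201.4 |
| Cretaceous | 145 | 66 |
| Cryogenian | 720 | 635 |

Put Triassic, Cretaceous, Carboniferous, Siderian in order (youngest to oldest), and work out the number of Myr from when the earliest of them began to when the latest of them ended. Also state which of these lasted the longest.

Start ages (Ma): Siderian 2500, Carboniferous 358.9, Triassic 251.902, Cretaceous 145.
Ordered youngest to oldest: Cretaceous, Triassic, Carboniferous, Siderian.
Span = 2500 − 66 = 2434 Myr.
Durations: Carboniferous 60, Cretaceous 79, Triassic 50.502, Siderian 200 → longest is Siderian (200 Myr).

Cretaceous → Triassic → Carboniferous → Siderian; total span 2434 Myr; longest is Siderian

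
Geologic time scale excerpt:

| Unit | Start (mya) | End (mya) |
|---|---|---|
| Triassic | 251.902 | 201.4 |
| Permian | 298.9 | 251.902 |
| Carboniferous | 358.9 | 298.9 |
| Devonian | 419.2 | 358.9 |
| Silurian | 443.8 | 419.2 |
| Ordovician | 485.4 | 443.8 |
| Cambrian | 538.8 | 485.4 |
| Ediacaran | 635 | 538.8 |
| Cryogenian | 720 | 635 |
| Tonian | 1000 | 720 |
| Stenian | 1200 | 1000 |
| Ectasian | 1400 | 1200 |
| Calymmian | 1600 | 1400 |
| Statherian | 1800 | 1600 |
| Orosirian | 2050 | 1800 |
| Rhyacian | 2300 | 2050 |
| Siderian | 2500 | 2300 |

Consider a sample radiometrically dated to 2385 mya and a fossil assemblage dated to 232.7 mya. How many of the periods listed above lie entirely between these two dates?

15

2385 Ma sits inside the Siderian (2500–2300) and 232.7 Ma inside the Triassic (251.902–201.4); neither of those is wholly between the two dates.
The listed periods lying completely between them are Rhyacian, Orosirian, Statherian, Calymmian, Ectasian, Stenian, Tonian, Cryogenian, Ediacaran, Cambrian, Ordovician, Silurian, Devonian, Carboniferous, Permian — 15 in all.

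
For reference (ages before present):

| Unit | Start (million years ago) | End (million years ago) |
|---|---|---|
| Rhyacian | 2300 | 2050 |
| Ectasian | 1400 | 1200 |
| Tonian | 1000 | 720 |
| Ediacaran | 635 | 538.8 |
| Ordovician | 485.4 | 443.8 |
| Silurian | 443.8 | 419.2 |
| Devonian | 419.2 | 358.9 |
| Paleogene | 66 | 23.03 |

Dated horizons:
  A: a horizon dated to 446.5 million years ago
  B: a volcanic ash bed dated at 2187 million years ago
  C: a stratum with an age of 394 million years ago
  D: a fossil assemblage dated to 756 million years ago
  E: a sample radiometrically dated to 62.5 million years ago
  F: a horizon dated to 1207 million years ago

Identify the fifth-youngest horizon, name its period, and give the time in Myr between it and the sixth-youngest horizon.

Smaller Ma means younger, so youngest first: E 62.5 < C 394 < A 446.5 < D 756 < F 1207 < B 2187.
Counting 5 along gives F (1207 Ma); the excerpt puts that inside the Ectasian, 1400–1200 Ma.
Next in line is B (2187 Ma), and 2187 − 1207 = 980 Myr.

F, in the Ectasian; 980 million years to B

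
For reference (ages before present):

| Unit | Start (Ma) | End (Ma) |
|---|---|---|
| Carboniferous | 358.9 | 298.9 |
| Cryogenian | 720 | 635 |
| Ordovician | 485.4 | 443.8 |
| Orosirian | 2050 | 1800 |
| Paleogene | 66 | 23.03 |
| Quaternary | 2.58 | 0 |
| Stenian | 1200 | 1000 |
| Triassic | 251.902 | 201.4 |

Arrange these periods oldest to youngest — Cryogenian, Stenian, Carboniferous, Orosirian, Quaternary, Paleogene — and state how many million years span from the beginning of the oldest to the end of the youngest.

Orosirian → Stenian → Cryogenian → Carboniferous → Paleogene → Quaternary; total span 2050 Myr

Start ages (Ma): Orosirian 2050, Stenian 1200, Cryogenian 720, Carboniferous 358.9, Paleogene 66, Quaternary 2.58.
Ordered oldest to youngest: Orosirian, Stenian, Cryogenian, Carboniferous, Paleogene, Quaternary.
Span = 2050 − 0 = 2050 Myr.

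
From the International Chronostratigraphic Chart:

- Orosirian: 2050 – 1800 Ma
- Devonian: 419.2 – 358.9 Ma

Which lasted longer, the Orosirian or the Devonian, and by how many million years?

Orosirian: 2050 − 1800 = 250 Myr.
Devonian: 419.2 − 358.9 = 60.3 Myr.
Difference: 250 − 60.3 = 189.7 Myr, so the Orosirian was longer.

Orosirian, by 189.7 million years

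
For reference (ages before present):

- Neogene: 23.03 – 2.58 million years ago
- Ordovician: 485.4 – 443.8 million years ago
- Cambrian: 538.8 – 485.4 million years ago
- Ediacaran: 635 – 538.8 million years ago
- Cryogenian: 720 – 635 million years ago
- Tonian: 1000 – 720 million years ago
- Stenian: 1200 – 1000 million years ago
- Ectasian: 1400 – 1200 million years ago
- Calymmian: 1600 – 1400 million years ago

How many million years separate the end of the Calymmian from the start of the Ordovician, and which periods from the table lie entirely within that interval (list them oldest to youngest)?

The Calymmian closes at 1400 Ma and the Ordovician opens at 485.4 Ma, so the interval is 1400 − 485.4 = 914.6 Myr.
A period fits inside if it starts at or after 1400 Ma and ends at or before 485.4 Ma; oldest first that gives Ectasian, Stenian, Tonian, Cryogenian, Ediacaran, Cambrian.

914.6 million years; Ectasian, Stenian, Tonian, Cryogenian, Ediacaran, Cambrian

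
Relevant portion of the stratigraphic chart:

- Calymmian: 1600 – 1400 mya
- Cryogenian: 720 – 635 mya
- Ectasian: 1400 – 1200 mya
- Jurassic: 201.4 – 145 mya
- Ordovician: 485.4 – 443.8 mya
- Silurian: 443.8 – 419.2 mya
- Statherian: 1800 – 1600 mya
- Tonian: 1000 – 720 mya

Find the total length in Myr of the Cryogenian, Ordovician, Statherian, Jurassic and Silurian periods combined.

Duration is start − end for each: (720 − 635) + (485.4 − 443.8) + (1800 − 1600) + (201.4 − 145) + (443.8 − 419.2).
That is 85 + 41.6 + 200 + 56.4 + 24.6, which totals 407.6 million years.

407.6 million years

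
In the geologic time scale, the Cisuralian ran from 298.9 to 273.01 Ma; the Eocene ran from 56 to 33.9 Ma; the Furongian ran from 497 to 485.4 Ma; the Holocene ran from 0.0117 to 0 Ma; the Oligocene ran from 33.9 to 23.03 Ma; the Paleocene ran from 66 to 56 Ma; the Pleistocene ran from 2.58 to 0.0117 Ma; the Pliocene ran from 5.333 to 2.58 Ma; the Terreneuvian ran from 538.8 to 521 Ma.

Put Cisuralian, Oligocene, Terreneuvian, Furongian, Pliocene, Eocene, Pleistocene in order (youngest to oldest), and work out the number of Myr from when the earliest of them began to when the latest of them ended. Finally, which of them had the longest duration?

Pleistocene → Pliocene → Oligocene → Eocene → Cisuralian → Furongian → Terreneuvian; total span 538.7883 Myr; longest is Cisuralian

Start ages (Ma): Terreneuvian 538.8, Furongian 497, Cisuralian 298.9, Eocene 56, Oligocene 33.9, Pliocene 5.333, Pleistocene 2.58.
Ordered youngest to oldest: Pleistocene, Pliocene, Oligocene, Eocene, Cisuralian, Furongian, Terreneuvian.
Span = 538.8 − 0.0117 = 538.7883 Myr.
Durations: Pliocene 2.753, Eocene 22.1, Pleistocene 2.5683, Oligocene 10.87, Terreneuvian 17.8, Furongian 11.6, Cisuralian 25.89 → longest is Cisuralian (25.89 Myr).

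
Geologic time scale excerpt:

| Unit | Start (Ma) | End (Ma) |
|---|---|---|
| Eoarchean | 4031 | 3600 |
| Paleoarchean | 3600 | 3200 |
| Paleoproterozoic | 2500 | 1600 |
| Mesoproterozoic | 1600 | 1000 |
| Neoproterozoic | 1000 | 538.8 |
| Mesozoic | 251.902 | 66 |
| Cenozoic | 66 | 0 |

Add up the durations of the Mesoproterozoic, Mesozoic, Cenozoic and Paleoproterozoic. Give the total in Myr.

Each duration: Mesoproterozoic = 600; Mesozoic = 185.902; Cenozoic = 66; Paleoproterozoic = 900.
Sum: 600 + 185.902 + 66 + 900 = 1751.902 Myr.

1751.902 million years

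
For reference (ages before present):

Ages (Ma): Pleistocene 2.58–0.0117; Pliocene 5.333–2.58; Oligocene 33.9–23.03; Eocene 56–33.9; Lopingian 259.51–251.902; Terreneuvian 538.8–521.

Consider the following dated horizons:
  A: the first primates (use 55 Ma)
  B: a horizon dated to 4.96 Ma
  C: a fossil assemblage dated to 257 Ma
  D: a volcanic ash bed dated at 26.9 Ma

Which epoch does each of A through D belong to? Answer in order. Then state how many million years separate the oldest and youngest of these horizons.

A — Eocene; B — Pliocene; C — Lopingian; D — Oligocene; span 252.04 million years

A: 55 Ma lies in 56–33.9 Ma, so Eocene.
B: 4.96 Ma lies in 5.333–2.58 Ma, so Pliocene.
C: 257 Ma lies in 259.51–251.902 Ma, so Lopingian.
D: 26.9 Ma lies in 33.9–23.03 Ma, so Oligocene.
Oldest = 257 Ma, youngest = 4.96 Ma → span 252.04 Myr.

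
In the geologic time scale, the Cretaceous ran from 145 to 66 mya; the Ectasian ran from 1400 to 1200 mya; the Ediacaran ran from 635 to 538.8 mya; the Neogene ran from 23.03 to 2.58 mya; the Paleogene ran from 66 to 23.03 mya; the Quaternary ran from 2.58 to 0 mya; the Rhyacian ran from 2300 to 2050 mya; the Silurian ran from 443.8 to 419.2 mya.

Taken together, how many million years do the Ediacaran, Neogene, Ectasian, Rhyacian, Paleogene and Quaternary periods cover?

612.2 million years

Each duration: Ediacaran = 96.2; Neogene = 20.45; Ectasian = 200; Rhyacian = 250; Paleogene = 42.97; Quaternary = 2.58.
Sum: 96.2 + 20.45 + 200 + 250 + 42.97 + 2.58 = 612.2 Myr.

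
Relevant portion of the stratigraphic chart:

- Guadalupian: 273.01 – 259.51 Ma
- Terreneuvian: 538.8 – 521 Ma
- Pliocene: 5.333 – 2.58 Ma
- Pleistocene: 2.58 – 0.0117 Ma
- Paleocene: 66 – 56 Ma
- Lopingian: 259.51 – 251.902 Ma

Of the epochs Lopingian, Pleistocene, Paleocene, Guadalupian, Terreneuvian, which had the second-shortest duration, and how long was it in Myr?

Start − end for each: Lopingian 259.51 − 251.902 = 7.608; Pleistocene 2.58 − 0.0117 = 2.5683; Paleocene 66 − 56 = 10; Guadalupian 273.01 − 259.51 = 13.5; Terreneuvian 538.8 − 521 = 17.8.
Ranking these from shortest: Pleistocene < Lopingian < Paleocene < Guadalupian < Terreneuvian.
Position 2 in that ranking is Lopingian, which lasted 7.608 Myr.

Lopingian, 7.608 million years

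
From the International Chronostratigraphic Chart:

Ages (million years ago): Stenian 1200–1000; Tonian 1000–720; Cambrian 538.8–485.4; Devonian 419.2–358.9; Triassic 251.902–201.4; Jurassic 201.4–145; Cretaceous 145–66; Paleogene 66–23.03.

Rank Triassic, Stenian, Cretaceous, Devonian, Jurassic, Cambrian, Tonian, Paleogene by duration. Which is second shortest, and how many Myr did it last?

Durations: Triassic 50.502; Stenian 200; Cretaceous 79; Devonian 60.3; Jurassic 56.4; Cambrian 53.4; Tonian 280; Paleogene 42.97 Myr.
Sorted shortest-first: Paleogene (42.97), Triassic (50.502), Cambrian (53.4), Jurassic (56.4), Devonian (60.3), Cretaceous (79), Stenian (200), Tonian (280).
The second shortest is Triassic at 50.502 Myr.

Triassic, 50.502 million years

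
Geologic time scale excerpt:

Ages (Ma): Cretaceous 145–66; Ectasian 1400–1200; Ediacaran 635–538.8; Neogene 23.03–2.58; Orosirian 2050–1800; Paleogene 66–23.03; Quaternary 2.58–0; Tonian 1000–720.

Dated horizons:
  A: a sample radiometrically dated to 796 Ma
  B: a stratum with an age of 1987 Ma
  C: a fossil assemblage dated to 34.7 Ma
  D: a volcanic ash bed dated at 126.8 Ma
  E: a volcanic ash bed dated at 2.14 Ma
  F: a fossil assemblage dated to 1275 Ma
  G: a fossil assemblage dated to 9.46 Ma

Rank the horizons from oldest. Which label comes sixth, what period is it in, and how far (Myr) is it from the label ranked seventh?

Larger Ma means older, so oldest first: B 1987 > F 1275 > A 796 > D 126.8 > C 34.7 > G 9.46 > E 2.14.
Counting 6 along gives G (9.46 Ma); the excerpt puts that inside the Neogene, 23.03–2.58 Ma.
Next in line is E (2.14 Ma), and 9.46 − 2.14 = 7.32 Myr.

G, in the Neogene; 7.32 million years to E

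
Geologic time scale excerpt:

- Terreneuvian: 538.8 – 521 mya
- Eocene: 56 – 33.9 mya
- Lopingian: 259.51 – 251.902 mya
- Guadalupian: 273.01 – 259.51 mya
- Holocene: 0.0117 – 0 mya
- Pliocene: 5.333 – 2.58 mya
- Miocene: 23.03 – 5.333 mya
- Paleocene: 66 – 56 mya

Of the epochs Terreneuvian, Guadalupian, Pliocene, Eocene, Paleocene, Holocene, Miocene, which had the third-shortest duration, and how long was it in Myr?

Start − end for each: Terreneuvian 538.8 − 521 = 17.8; Guadalupian 273.01 − 259.51 = 13.5; Pliocene 5.333 − 2.58 = 2.753; Eocene 56 − 33.9 = 22.1; Paleocene 66 − 56 = 10; Holocene 0.0117 − 0 = 0.0117; Miocene 23.03 − 5.333 = 17.697.
Ranking these from shortest: Holocene < Pliocene < Paleocene < Guadalupian < Miocene < Terreneuvian < Eocene.
Position 3 in that ranking is Paleocene, which lasted 10 Myr.

Paleocene, 10 million years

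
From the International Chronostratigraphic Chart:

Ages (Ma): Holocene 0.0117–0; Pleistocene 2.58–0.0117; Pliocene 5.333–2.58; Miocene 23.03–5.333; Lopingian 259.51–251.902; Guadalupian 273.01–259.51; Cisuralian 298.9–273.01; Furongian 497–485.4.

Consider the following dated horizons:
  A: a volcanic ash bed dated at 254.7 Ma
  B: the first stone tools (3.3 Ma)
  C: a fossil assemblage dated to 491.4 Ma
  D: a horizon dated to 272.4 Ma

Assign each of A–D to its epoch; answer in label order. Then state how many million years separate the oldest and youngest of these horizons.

A — Lopingian; B — Pliocene; C — Furongian; D — Guadalupian; span 488.1 million years

Match each age against the start–end ranges in the excerpt: A = 254.7 Ma → Lopingian (259.51–251.902); B = 3.3 Ma → Pliocene (5.333–2.58); C = 491.4 Ma → Furongian (497–485.4); D = 272.4 Ma → Guadalupian (273.01–259.51).
The largest age is 491.4 Ma and the smallest is 3.3 Ma; their difference is 488.1 Myr.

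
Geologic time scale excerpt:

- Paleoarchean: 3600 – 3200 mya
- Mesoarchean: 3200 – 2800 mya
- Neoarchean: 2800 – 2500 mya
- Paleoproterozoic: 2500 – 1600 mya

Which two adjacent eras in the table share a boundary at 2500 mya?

Neoarchean and Paleoproterozoic

The Neoarchean ends at 2500 mya and the Paleoproterozoic begins at 2500 mya, so they share that boundary.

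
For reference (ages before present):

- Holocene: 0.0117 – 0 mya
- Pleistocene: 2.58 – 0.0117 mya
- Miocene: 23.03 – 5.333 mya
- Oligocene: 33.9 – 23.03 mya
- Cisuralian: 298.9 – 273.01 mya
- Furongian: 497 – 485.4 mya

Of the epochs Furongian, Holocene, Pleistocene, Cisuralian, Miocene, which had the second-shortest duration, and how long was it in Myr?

Durations: Furongian 11.6; Holocene 0.0117; Pleistocene 2.5683; Cisuralian 25.89; Miocene 17.697 Myr.
Sorted shortest-first: Holocene (0.0117), Pleistocene (2.5683), Furongian (11.6), Miocene (17.697), Cisuralian (25.89).
The second shortest is Pleistocene at 2.5683 Myr.

Pleistocene, 2.5683 million years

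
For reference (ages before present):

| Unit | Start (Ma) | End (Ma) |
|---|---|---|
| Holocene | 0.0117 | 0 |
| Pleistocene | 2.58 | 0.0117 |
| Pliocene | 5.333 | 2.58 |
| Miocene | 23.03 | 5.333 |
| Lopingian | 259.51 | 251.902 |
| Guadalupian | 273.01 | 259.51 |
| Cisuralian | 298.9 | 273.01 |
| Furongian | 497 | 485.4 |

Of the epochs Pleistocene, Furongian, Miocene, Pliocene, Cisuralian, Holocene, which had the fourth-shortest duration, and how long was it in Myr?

Furongian, 11.6 million years

Durations: Pleistocene 2.5683; Furongian 11.6; Miocene 17.697; Pliocene 2.753; Cisuralian 25.89; Holocene 0.0117 Myr.
Sorted shortest-first: Holocene (0.0117), Pleistocene (2.5683), Pliocene (2.753), Furongian (11.6), Miocene (17.697), Cisuralian (25.89).
The fourth shortest is Furongian at 11.6 Myr.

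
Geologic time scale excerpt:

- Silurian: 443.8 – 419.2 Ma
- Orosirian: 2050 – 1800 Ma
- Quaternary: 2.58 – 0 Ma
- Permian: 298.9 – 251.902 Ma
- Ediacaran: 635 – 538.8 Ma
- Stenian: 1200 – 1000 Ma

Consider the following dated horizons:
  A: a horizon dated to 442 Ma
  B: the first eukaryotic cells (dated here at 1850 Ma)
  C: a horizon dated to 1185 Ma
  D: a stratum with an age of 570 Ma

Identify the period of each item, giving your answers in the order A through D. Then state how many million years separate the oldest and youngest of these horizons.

A: 442 Ma lies in 443.8–419.2 Ma, so Silurian.
B: 1850 Ma lies in 2050–1800 Ma, so Orosirian.
C: 1185 Ma lies in 1200–1000 Ma, so Stenian.
D: 570 Ma lies in 635–538.8 Ma, so Ediacaran.
Oldest = 1850 Ma, youngest = 442 Ma → span 1408 Myr.

A — Silurian; B — Orosirian; C — Stenian; D — Ediacaran; span 1408 million years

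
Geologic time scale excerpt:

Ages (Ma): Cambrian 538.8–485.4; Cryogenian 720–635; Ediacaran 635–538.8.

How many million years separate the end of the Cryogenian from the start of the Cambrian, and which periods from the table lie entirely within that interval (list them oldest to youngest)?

96.2 million years; Ediacaran

The Cryogenian closes at 635 Ma and the Cambrian opens at 538.8 Ma, so the interval is 635 − 538.8 = 96.2 Myr.
A period fits inside if it starts at or after 635 Ma and ends at or before 538.8 Ma; oldest first that gives Ediacaran.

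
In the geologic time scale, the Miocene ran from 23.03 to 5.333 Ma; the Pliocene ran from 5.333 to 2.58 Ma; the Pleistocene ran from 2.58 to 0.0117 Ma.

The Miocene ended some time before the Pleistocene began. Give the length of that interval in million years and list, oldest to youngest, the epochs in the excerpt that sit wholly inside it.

2.753 million years; Pliocene

End of Miocene = 5.333 Ma; start of Pleistocene = 2.58 Ma.
Gap = 5.333 − 2.58 = 2.753 Myr.
Epochs wholly inside 5.333–2.58 Ma: Pliocene (5.333–2.58).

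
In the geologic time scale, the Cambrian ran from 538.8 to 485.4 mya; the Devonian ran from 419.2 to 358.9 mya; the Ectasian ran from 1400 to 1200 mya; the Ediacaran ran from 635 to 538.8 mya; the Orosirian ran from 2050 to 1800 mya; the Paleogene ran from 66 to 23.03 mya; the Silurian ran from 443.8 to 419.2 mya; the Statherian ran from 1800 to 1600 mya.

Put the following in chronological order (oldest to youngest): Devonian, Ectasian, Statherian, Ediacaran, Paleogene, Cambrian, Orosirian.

Orosirian, then Statherian, then Ectasian, then Ediacaran, then Cambrian, then Devonian, then Paleogene

The oldest of these is Orosirian (starts 2050 Ma) and the youngest is Paleogene (ends 23.03 Ma).
In between, by decreasing start age: Statherian (1800), Ectasian (1400), Ediacaran (635), Cambrian (538.8), Devonian (419.2).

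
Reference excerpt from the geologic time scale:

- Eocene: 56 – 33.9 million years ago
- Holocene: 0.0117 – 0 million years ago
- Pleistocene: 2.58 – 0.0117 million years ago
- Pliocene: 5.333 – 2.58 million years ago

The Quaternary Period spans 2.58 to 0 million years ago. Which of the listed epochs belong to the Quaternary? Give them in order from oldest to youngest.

Pleistocene, Holocene

Epochs with both bounds inside 2.58–0 Ma: Pleistocene (2.58–0.0117), Holocene (0.0117–0).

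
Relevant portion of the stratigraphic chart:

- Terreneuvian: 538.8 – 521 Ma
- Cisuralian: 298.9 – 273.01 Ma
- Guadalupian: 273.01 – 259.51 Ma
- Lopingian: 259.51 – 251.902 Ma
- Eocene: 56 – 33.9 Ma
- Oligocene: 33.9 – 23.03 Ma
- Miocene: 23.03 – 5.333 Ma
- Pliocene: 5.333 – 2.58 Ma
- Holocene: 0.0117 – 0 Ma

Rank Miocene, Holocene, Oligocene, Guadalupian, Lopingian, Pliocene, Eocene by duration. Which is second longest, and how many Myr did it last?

Start − end for each: Miocene 23.03 − 5.333 = 17.697; Holocene 0.0117 − 0 = 0.0117; Oligocene 33.9 − 23.03 = 10.87; Guadalupian 273.01 − 259.51 = 13.5; Lopingian 259.51 − 251.902 = 7.608; Pliocene 5.333 − 2.58 = 2.753; Eocene 56 − 33.9 = 22.1.
Ranking these from longest: Eocene > Miocene > Guadalupian > Oligocene > Lopingian > Pliocene > Holocene.
Position 2 in that ranking is Miocene, which lasted 17.697 Myr.

Miocene, 17.697 million years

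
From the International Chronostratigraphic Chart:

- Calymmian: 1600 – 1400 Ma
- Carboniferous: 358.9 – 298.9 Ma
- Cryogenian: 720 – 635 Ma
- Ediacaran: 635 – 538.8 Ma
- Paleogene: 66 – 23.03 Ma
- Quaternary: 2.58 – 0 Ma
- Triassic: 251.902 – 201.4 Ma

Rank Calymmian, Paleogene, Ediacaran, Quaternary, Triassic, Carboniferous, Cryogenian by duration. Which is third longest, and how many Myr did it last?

Start − end for each: Calymmian 1600 − 1400 = 200; Paleogene 66 − 23.03 = 42.97; Ediacaran 635 − 538.8 = 96.2; Quaternary 2.58 − 0 = 2.58; Triassic 251.902 − 201.4 = 50.502; Carboniferous 358.9 − 298.9 = 60; Cryogenian 720 − 635 = 85.
Ranking these from longest: Calymmian > Ediacaran > Cryogenian > Carboniferous > Triassic > Paleogene > Quaternary.
Position 3 in that ranking is Cryogenian, which lasted 85 Myr.

Cryogenian, 85 million years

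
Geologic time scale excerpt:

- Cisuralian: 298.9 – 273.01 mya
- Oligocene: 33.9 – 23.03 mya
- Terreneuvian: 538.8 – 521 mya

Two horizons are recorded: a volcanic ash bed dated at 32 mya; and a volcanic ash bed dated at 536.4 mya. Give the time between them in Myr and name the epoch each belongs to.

Elapsed time: 536.4 − 32 = 504.4 Myr.
32 Ma lies within 33.9–23.03 Ma: Oligocene.
536.4 Ma lies within 538.8–521 Ma: Terreneuvian.

504.4 million years apart; the first in the Oligocene, the second in the Terreneuvian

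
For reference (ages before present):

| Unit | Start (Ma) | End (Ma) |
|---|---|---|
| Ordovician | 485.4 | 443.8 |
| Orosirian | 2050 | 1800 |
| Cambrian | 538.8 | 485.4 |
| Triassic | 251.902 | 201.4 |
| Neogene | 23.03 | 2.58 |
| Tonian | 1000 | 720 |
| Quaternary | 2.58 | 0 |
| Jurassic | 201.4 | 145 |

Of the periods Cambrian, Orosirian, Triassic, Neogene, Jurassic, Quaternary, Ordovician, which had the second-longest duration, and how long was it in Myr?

Start − end for each: Cambrian 538.8 − 485.4 = 53.4; Orosirian 2050 − 1800 = 250; Triassic 251.902 − 201.4 = 50.502; Neogene 23.03 − 2.58 = 20.45; Jurassic 201.4 − 145 = 56.4; Quaternary 2.58 − 0 = 2.58; Ordovician 485.4 − 443.8 = 41.6.
Ranking these from longest: Orosirian > Jurassic > Cambrian > Triassic > Ordovician > Neogene > Quaternary.
Position 2 in that ranking is Jurassic, which lasted 56.4 Myr.

Jurassic, 56.4 million years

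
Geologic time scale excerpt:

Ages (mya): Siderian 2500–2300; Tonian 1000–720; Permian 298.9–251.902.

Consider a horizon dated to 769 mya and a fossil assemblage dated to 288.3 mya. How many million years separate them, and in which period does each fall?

Elapsed time: 769 − 288.3 = 480.7 Myr.
769 Ma lies within 1000–720 Ma: Tonian.
288.3 Ma lies within 298.9–251.902 Ma: Permian.

480.7 million years apart; the first in the Tonian, the second in the Permian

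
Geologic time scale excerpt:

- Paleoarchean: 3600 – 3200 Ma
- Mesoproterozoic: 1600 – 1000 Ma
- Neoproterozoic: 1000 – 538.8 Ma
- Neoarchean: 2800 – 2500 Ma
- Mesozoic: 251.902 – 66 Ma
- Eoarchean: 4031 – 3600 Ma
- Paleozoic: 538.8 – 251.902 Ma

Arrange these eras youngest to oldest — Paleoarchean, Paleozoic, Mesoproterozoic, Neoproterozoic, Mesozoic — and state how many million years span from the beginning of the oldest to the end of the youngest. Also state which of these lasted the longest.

Mesozoic → Paleozoic → Neoproterozoic → Mesoproterozoic → Paleoarchean; total span 3534 Myr; longest is Mesoproterozoic

From the excerpt: Paleoarchean 3600–3200; Paleozoic 538.8–251.902; Mesoproterozoic 1600–1000; Neoproterozoic 1000–538.8; Mesozoic 251.902–66 (Ma).
Larger Ma is earlier, so the oldest is Paleoarchean and the youngest is Mesozoic; youngest to oldest: Mesozoic, Paleozoic, Neoproterozoic, Mesoproterozoic, Paleoarchean.
Oldest start 3600 minus youngest end 66 gives 3534 Myr overall.
Individual lengths (start − end): Paleozoic 286.898; Neoproterozoic 461.2; Mesozoic 185.902; Paleoarchean 400; Mesoproterozoic 600. The largest is Mesoproterozoic at 600 Myr.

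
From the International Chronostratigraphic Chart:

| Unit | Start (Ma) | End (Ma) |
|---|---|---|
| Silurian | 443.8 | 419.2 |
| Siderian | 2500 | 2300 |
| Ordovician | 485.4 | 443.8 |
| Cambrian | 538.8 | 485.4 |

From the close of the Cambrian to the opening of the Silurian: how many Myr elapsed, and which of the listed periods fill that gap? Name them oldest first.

The Cambrian closes at 485.4 Ma and the Silurian opens at 443.8 Ma, so the interval is 485.4 − 443.8 = 41.6 Myr.
A period fits inside if it starts at or after 485.4 Ma and ends at or before 443.8 Ma; oldest first that gives Ordovician.

41.6 million years; Ordovician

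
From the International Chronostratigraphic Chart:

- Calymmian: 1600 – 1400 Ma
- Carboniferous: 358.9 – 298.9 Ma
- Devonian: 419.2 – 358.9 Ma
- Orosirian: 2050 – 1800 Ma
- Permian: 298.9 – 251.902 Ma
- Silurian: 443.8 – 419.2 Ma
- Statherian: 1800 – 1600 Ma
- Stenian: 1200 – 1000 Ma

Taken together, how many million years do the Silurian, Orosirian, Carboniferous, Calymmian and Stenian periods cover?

Each duration: Silurian = 24.6; Orosirian = 250; Carboniferous = 60; Calymmian = 200; Stenian = 200.
Sum: 24.6 + 250 + 60 + 200 + 200 = 734.6 Myr.

734.6 million years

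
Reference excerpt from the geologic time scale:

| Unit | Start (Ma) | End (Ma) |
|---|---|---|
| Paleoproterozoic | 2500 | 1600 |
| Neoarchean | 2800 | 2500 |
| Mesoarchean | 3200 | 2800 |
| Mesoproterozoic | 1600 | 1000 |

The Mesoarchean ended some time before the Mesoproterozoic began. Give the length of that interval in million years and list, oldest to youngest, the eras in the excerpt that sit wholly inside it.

1200 million years; Neoarchean, Paleoproterozoic

End of Mesoarchean = 2800 Ma; start of Mesoproterozoic = 1600 Ma.
Gap = 2800 − 1600 = 1200 Myr.
Eras wholly inside 2800–1600 Ma: Neoarchean (2800–2500), Paleoproterozoic (2500–1600).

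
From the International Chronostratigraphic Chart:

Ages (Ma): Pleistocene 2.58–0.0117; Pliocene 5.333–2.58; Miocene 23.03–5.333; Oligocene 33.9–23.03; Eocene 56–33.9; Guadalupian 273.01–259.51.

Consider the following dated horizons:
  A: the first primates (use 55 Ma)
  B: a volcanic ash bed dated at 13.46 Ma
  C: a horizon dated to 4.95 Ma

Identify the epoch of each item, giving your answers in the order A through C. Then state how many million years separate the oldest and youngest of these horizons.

Match each age against the start–end ranges in the excerpt: A = 55 Ma → Eocene (56–33.9); B = 13.46 Ma → Miocene (23.03–5.333); C = 4.95 Ma → Pliocene (5.333–2.58).
The largest age is 55 Ma and the smallest is 4.95 Ma; their difference is 50.05 Myr.

A — Eocene; B — Miocene; C — Pliocene; span 50.05 million years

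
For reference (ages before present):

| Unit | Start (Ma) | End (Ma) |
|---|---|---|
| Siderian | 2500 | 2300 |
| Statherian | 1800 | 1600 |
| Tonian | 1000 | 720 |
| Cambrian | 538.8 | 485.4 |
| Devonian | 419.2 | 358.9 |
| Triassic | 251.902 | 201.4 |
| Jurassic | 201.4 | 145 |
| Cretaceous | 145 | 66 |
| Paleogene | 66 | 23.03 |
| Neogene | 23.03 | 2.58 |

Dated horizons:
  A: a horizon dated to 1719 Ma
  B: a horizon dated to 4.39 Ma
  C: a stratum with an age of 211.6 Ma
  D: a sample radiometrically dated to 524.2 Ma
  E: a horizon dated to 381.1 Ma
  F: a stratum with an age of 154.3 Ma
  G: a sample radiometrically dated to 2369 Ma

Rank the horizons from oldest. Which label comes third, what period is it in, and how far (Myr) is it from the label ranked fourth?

Larger Ma means older, so oldest first: G 2369 > A 1719 > D 524.2 > E 381.1 > C 211.6 > F 154.3 > B 4.39.
Counting 3 along gives D (524.2 Ma); the excerpt puts that inside the Cambrian, 538.8–485.4 Ma.
Next in line is E (381.1 Ma), and 524.2 − 381.1 = 143.1 Myr.

D, in the Cambrian; 143.1 million years to E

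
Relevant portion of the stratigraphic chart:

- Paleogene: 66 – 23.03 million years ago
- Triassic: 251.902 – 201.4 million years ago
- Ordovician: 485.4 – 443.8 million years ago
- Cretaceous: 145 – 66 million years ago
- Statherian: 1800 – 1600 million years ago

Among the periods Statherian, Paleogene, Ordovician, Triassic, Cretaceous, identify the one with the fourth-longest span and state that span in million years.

Paleogene, 42.97 million years

Start − end for each: Statherian 1800 − 1600 = 200; Paleogene 66 − 23.03 = 42.97; Ordovician 485.4 − 443.8 = 41.6; Triassic 251.902 − 201.4 = 50.502; Cretaceous 145 − 66 = 79.
Ranking these from longest: Statherian > Cretaceous > Triassic > Paleogene > Ordovician.
Position 4 in that ranking is Paleogene, which lasted 42.97 Myr.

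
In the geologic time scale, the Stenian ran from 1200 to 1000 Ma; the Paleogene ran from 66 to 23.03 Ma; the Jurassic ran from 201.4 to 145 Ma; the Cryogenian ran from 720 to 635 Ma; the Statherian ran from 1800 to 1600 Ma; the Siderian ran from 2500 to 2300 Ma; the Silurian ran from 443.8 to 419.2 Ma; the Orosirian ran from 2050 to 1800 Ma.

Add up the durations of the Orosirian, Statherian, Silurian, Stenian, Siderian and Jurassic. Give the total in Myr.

931 million years

Duration is start − end for each: (2050 − 1800) + (1800 − 1600) + (443.8 − 419.2) + (1200 − 1000) + (2500 − 2300) + (201.4 − 145).
That is 250 + 200 + 24.6 + 200 + 200 + 56.4, which totals 931 million years.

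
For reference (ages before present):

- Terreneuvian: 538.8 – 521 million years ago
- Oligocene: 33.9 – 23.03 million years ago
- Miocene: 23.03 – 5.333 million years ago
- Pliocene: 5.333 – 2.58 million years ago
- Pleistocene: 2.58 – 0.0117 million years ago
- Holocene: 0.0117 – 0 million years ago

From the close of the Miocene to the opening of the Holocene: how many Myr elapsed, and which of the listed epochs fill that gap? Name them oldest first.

The Miocene closes at 5.333 Ma and the Holocene opens at 0.0117 Ma, so the interval is 5.333 − 0.0117 = 5.3213 Myr.
An epoch fits inside if it starts at or after 5.333 Ma and ends at or before 0.0117 Ma; oldest first that gives Pliocene, Pleistocene.

5.3213 million years; Pliocene, Pleistocene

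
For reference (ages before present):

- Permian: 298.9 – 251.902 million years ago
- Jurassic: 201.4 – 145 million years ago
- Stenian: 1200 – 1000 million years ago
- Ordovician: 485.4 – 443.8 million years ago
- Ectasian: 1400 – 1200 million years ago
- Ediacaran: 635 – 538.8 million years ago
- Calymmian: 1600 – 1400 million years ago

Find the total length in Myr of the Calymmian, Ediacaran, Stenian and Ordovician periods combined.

Duration is start − end for each: (1600 − 1400) + (635 − 538.8) + (1200 − 1000) + (485.4 − 443.8).
That is 200 + 96.2 + 200 + 41.6, which totals 537.8 million years.

537.8 million years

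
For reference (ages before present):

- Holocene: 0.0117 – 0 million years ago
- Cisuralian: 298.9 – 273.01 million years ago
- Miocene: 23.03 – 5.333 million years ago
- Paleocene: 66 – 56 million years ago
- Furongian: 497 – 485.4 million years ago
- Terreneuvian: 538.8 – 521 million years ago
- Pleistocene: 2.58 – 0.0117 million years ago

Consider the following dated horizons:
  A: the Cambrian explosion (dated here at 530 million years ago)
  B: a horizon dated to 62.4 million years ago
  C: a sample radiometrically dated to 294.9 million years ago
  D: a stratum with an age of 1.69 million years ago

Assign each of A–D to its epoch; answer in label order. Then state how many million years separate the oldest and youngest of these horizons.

Match each age against the start–end ranges in the excerpt: A = 530 Ma → Terreneuvian (538.8–521); B = 62.4 Ma → Paleocene (66–56); C = 294.9 Ma → Cisuralian (298.9–273.01); D = 1.69 Ma → Pleistocene (2.58–0.0117).
The largest age is 530 Ma and the smallest is 1.69 Ma; their difference is 528.31 Myr.

A — Terreneuvian; B — Paleocene; C — Cisuralian; D — Pleistocene; span 528.31 million years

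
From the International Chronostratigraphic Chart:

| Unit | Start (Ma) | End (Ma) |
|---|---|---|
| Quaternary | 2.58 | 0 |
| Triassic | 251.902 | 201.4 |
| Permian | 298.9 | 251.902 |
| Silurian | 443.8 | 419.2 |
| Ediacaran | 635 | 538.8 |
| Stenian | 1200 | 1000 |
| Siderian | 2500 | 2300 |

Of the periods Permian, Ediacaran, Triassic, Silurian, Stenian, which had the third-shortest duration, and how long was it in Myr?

Triassic, 50.502 million years

Start − end for each: Permian 298.9 − 251.902 = 46.998; Ediacaran 635 − 538.8 = 96.2; Triassic 251.902 − 201.4 = 50.502; Silurian 443.8 − 419.2 = 24.6; Stenian 1200 − 1000 = 200.
Ranking these from shortest: Silurian < Permian < Triassic < Ediacaran < Stenian.
Position 3 in that ranking is Triassic, which lasted 50.502 Myr.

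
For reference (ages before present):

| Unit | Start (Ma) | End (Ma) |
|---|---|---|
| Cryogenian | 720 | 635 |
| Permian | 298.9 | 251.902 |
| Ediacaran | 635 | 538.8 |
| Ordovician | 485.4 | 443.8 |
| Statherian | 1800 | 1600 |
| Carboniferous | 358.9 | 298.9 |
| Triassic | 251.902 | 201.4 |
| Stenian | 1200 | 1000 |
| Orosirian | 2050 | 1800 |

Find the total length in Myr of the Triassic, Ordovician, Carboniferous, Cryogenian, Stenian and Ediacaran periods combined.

Each duration: Triassic = 50.502; Ordovician = 41.6; Carboniferous = 60; Cryogenian = 85; Stenian = 200; Ediacaran = 96.2.
Sum: 50.502 + 41.6 + 60 + 85 + 200 + 96.2 = 533.302 Myr.

533.302 million years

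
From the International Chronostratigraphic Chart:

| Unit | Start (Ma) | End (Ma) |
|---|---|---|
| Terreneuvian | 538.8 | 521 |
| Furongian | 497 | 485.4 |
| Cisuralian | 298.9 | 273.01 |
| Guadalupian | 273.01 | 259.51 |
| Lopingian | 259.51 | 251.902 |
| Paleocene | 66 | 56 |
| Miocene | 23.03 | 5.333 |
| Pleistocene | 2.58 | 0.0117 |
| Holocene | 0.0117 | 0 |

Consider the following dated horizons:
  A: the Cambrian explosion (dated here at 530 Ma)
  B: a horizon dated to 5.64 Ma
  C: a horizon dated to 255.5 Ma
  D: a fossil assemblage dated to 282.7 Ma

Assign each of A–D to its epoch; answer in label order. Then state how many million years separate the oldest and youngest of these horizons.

A — Terreneuvian; B — Miocene; C — Lopingian; D — Cisuralian; span 524.36 million years

Match each age against the start–end ranges in the excerpt: A = 530 Ma → Terreneuvian (538.8–521); B = 5.64 Ma → Miocene (23.03–5.333); C = 255.5 Ma → Lopingian (259.51–251.902); D = 282.7 Ma → Cisuralian (298.9–273.01).
The largest age is 530 Ma and the smallest is 5.64 Ma; their difference is 524.36 Myr.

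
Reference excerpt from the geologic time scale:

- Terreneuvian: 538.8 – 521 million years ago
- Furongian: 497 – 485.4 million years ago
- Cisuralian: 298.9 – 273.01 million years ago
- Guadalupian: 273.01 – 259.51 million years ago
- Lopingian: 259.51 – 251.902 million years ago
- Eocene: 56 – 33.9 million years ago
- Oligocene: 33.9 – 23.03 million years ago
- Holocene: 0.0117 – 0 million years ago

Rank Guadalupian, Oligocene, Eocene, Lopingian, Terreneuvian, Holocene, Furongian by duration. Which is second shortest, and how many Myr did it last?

Durations: Guadalupian 13.5; Oligocene 10.87; Eocene 22.1; Lopingian 7.608; Terreneuvian 17.8; Holocene 0.0117; Furongian 11.6 Myr.
Sorted shortest-first: Holocene (0.0117), Lopingian (7.608), Oligocene (10.87), Furongian (11.6), Guadalupian (13.5), Terreneuvian (17.8), Eocene (22.1).
The second shortest is Lopingian at 7.608 Myr.

Lopingian, 7.608 million years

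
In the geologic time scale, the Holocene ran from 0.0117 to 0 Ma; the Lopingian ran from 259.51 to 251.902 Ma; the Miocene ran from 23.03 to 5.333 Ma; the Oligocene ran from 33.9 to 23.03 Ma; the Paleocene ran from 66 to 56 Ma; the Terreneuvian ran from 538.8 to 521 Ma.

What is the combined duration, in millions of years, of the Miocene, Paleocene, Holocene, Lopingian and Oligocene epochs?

46.1867 million years

Duration is start − end for each: (23.03 − 5.333) + (66 − 56) + (0.0117 − 0) + (259.51 − 251.902) + (33.9 − 23.03).
That is 17.697 + 10 + 0.0117 + 7.608 + 10.87, which totals 46.1867 million years.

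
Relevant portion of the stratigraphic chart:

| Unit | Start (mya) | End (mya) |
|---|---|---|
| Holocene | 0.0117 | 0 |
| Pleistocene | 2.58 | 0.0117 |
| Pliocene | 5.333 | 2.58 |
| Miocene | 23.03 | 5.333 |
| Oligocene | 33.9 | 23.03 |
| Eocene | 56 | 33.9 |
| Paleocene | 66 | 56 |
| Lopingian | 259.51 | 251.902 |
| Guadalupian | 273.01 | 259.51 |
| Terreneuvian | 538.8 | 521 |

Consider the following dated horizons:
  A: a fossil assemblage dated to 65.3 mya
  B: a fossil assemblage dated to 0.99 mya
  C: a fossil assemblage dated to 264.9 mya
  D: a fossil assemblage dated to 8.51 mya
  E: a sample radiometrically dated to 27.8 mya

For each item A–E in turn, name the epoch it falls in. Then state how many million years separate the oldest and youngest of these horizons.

A — Paleocene; B — Pleistocene; C — Guadalupian; D — Miocene; E — Oligocene; span 263.91 million years

A: 65.3 Ma lies in 66–56 Ma, so Paleocene.
B: 0.99 Ma lies in 2.58–0.0117 Ma, so Pleistocene.
C: 264.9 Ma lies in 273.01–259.51 Ma, so Guadalupian.
D: 8.51 Ma lies in 23.03–5.333 Ma, so Miocene.
E: 27.8 Ma lies in 33.9–23.03 Ma, so Oligocene.
Oldest = 264.9 Ma, youngest = 0.99 Ma → span 263.91 Myr.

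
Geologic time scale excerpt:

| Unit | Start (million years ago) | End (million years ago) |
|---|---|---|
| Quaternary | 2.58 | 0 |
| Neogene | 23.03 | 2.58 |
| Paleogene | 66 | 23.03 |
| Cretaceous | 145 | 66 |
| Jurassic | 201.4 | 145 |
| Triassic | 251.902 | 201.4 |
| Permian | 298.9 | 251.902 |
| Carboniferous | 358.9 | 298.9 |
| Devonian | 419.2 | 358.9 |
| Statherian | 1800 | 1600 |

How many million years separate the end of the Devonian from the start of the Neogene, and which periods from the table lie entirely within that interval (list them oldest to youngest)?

End of Devonian = 358.9 Ma; start of Neogene = 23.03 Ma.
Gap = 358.9 − 23.03 = 335.87 Myr.
Periods wholly inside 358.9–23.03 Ma: Carboniferous (358.9–298.9), Permian (298.9–251.902), Triassic (251.902–201.4), Jurassic (201.4–145), Cretaceous (145–66), Paleogene (66–23.03).

335.87 million years; Carboniferous, Permian, Triassic, Jurassic, Cretaceous, Paleogene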